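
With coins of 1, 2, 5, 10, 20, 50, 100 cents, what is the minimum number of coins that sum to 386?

8

Greedy: take as many of the largest coin as possible, then repeat with the remainder.
386 − 3×100→86 − 1×50→36 − 1×20→16 − 1×10→6 − 1×5→1 − 1×1→0
Total coins = 3 + 1 + 1 + 1 + 1 + 1 = 8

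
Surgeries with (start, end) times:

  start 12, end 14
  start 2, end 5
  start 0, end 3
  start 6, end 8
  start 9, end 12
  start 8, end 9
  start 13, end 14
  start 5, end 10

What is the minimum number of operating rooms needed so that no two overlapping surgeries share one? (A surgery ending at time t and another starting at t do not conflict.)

The answer is the maximum number of intervals overlapping at any instant.
Events (time:±→running): 0:+→1 2:+→2 … peak 2.

2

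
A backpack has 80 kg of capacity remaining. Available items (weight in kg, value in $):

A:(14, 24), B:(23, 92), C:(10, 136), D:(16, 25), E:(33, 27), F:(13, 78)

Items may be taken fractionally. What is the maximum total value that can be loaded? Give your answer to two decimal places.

Sort by value per unit weight and fill in that order.
Ratios (sorted): C 13.60, F 6.00, B 4.00, A 1.71, D 1.56, E 0.82
take C (10 @ 136); take F (13 @ 78); take B (23 @ 92); take A (14 @ 24); take D (16 @ 25); take 4/33 of E → 3.27. Capacity used 80/80.
Total value = 358.27

358.27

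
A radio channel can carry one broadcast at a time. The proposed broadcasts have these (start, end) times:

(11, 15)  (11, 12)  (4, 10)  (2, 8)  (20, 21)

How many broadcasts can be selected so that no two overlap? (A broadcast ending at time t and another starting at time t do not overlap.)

Greedy by earliest finish: after sorting by end time, pick each interval compatible with the last pick.
Sorted by end: (2,8)  (4,10)  (11,12)  (11,15)  (20,21)
take (2,8); take (11,12); take (20,21).
Selected 3 broadcasts.

3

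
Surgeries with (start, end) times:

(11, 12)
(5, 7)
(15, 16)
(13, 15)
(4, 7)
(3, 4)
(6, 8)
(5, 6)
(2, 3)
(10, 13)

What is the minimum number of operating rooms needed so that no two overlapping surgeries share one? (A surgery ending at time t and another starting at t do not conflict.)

3

Count concurrent intervals with a sweep; the peak is the room count.
starts: [2, 3, 4, 5, 5, 6, 10, 11, 13, 15]
ends:   [3, 4, 6, 7, 7, 8, 12, 13, 15, 16]
s2→1 e3→0 s3→1 e4→0 s4→1 s5→2 s5→3  — peak 3.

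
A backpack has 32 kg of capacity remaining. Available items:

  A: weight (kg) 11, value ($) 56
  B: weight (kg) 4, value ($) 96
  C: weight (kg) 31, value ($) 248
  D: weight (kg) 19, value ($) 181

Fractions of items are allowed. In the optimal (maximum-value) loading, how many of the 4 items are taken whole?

2

Ratios (sorted): B 24.00, D 9.53, C 8.00, A 5.09
take B (4 @ 96); take D (19 @ 181); take 9/31 of C → 72.00. Capacity used 32/32.
2 item(s) taken whole; one partial (take 9/31 of C).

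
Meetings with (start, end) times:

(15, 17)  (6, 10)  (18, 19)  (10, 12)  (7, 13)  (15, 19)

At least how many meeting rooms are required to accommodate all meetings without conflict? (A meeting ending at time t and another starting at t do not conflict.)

2

Events (time:±→running): 6:+→1 7:+→2 … peak 2.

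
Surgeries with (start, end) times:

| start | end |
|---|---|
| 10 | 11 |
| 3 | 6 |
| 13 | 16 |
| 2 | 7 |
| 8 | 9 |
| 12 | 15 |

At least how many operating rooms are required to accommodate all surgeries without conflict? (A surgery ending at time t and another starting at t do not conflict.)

Count concurrent intervals with a sweep; the peak is the room count.
starts: [2, 3, 8, 10, 12, 13]
ends:   [6, 7, 9, 11, 15, 16]
s2→1 s3→2  — peak 2.

2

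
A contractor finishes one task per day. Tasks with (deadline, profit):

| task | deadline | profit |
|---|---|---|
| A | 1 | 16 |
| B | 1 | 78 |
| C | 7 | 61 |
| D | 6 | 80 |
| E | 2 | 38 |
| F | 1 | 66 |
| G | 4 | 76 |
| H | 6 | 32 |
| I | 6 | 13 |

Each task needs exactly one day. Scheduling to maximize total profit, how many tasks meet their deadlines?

By profit: D(d6,80), B(d1,78), G(d4,76), F(d1,66), C(d7,61), E(d2,38), H(d6,32), A(d1,16), I(d6,13)
D→slot 6; B→slot 1; G→slot 4; F skipped; C→slot 7; E→slot 2; H→slot 5; A skipped; I→slot 3.
7 of 9 scheduled.

7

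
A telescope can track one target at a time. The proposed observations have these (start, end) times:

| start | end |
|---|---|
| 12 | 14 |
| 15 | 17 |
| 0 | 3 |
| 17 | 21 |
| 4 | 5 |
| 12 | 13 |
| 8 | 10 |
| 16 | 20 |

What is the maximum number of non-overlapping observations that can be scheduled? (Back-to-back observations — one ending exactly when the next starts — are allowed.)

6

Greedy by earliest finish: after sorting by end time, pick each interval compatible with the last pick.
Sorted by end: (0,3)  (4,5)  (8,10)  (12,13)  (12,14)  (15,17)  (16,20)  (17,21)
take (0,3); take (4,5); take (8,10); take (12,13); take (15,17); take (17,21).
Selected 6 observations.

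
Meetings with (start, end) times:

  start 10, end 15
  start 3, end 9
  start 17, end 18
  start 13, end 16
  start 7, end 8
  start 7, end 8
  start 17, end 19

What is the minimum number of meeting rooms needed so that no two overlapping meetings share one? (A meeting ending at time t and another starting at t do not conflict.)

3

Count concurrent intervals with a sweep; the peak is the room count.
starts: [3, 7, 7, 10, 13, 17, 17]
ends:   [8, 8, 9, 15, 16, 18, 19]
s3→1 s7→2 s7→3  — peak 3.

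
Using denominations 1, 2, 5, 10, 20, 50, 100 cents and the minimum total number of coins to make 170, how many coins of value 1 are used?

0

Use the largest denomination that fits, subtract, and repeat.
170 − 1×100→70 − 1×50→20 − 1×20→0
Count of 1: 0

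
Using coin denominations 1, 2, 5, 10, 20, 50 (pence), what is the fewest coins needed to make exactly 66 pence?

66 = 1×50 + 1×10 + 1×5 + 1×1
Total coins = 1 + 1 + 1 + 1 = 4

4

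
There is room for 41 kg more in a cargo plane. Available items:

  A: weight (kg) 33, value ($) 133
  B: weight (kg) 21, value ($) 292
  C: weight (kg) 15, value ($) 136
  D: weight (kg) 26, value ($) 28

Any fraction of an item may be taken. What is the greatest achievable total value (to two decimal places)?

Order: B (292/21=13.90) > C (136/15=9.07) > A (133/33=4.03) > D (28/26=1.08)
Fill: take B (21 @ 292) → take C (15 @ 136) → take 5/33 of A → 20.15; 41/41 used.
Total value = 448.15

448.15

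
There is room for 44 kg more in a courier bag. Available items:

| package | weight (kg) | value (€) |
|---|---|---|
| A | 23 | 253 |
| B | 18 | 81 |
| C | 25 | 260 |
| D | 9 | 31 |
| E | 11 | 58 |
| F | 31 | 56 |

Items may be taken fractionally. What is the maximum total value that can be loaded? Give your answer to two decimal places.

471.40

Greedy by value/weight ratio, highest first.
Order: A (253/23=11.00) > C (260/25=10.40) > E (58/11=5.27) > B (81/18=4.50) > D (31/9=3.44) > F (56/31=1.81)
Fill: take A (23 @ 253) → take 21/25 of C → 218.40; 44/44 used.
Total value = 471.40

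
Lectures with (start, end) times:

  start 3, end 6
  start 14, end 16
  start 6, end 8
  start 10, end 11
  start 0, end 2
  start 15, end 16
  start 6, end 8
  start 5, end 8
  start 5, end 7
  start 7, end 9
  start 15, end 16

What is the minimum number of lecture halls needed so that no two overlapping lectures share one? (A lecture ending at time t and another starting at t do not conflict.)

Events (time:±→running): 0:+→1 2:-→0 3:+→1 5:+→2 5:+→3 6:-→2 6:+→3 6:+→4 … peak 4.

4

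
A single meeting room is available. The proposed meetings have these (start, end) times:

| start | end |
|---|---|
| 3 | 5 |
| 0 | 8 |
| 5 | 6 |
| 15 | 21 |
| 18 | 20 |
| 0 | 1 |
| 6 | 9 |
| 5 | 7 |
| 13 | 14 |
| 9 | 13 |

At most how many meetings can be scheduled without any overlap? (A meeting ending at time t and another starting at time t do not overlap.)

7

Greedy by earliest finish: after sorting by end time, pick each interval compatible with the last pick.
By end time: (0,1), (3,5), (5,6), (5,7), (0,8), (6,9), (9,13), (13,14), (18,20), (15,21).
Pick (0,1); next start ≥ 1 → (3,5); next start ≥ 5 → (5,6); next start ≥ 6 → (6,9); next start ≥ 9 → (9,13); next start ≥ 13 → (13,14); next start ≥ 14 → (18,20).
Selected 7 meetings.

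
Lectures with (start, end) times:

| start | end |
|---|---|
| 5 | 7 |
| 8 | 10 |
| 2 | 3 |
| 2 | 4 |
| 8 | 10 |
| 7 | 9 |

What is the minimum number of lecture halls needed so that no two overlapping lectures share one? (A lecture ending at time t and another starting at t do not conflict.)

Count concurrent intervals with a sweep; the peak is the room count.
Events (time:±→running): 2:+→1 2:+→2 3:-→1 4:-→0 5:+→1 7:-→0 7:+→1 8:+→2 8:+→3 … peak 3.

3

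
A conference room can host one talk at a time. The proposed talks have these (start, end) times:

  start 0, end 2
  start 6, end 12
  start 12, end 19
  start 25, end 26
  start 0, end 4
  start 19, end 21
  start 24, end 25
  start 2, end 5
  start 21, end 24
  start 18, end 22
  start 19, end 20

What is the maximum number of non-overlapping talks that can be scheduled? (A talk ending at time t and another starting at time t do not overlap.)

Sort by end time and greedily take each interval whose start is ≥ the last chosen end.
By end time: (0,2), (0,4), (2,5), (6,12), (12,19), (19,20), (19,21), (18,22), (21,24), (24,25), (25,26).
Pick (0,2); next start ≥ 2 → (2,5); next start ≥ 5 → (6,12); next start ≥ 12 → (12,19); next start ≥ 19 → (19,20); next start ≥ 20 → (21,24); next start ≥ 24 → (24,25); next start ≥ 25 → (25,26).
Selected 8 talks.

8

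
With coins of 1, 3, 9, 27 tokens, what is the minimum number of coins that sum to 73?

5

73 = 2×27 + 2×9 + 1×1
Total coins = 2 + 2 + 1 = 5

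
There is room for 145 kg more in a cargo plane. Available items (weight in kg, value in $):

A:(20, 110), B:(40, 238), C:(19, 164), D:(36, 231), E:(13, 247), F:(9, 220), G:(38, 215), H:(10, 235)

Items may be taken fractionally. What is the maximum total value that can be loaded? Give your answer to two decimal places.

1436.84

Ratios (sorted): F 24.44, H 23.50, E 19.00, C 8.63, D 6.42, B 5.95, G 5.66, A 5.50
take F (9 @ 220); take H (10 @ 235); take E (13 @ 247); take C (19 @ 164); take D (36 @ 231); take B (40 @ 238); take 18/38 of G → 101.84. Capacity used 145/145.
Total value = 1436.84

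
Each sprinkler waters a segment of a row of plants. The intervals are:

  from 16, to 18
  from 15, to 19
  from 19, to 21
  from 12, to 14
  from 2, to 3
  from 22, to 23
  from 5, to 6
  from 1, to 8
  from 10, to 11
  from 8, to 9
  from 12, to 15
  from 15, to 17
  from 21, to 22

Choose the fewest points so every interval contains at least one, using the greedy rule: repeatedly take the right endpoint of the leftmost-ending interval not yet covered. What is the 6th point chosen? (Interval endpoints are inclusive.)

17

Sort by right endpoint; whenever an interval is uncovered, place a point at its right end.
Sorted: [2,3] [5,6] [1,8] [8,9] [10,11] [12,14] [12,15] [15,17] [16,18] [15,19] [19,21] [21,22] [22,23]
{[2,3]} hit by 3; {[5,6],[1,8]} hit by 6; {[8,9]} hit by 9; {[10,11]} hit by 11; {[12,14],[12,15]} hit by 14; {[15,17],[16,18],[15,19]} hit by 17; {[19,21],[21,22]} hit by 21; {[22,23]} hit by 23.
Points: 3, 6, 9, 11, 14, 17, 21, 23 (8 total).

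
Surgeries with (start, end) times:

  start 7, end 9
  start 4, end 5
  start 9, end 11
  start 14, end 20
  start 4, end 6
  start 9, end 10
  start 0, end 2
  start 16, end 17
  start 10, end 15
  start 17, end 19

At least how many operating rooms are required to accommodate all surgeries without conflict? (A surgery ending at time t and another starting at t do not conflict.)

The answer is the maximum number of intervals overlapping at any instant.
starts: [0, 4, 4, 7, 9, 9, 10, 14, 16, 17]
ends:   [2, 5, 6, 9, 10, 11, 15, 17, 19, 20]
s0→1 e2→0 s4→1 s4→2  — peak 2.

2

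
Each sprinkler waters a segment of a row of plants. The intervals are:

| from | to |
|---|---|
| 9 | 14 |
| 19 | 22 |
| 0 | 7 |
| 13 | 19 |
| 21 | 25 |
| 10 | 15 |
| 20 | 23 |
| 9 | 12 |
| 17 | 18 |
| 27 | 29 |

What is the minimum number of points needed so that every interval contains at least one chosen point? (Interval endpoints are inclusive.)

5

Sort by right endpoint; whenever an interval is uncovered, place a point at its right end.
Sorted: [0,7] [9,12] [9,14] [10,15] [17,18] [13,19] [19,22] [20,23] [21,25] [27,29]
{[0,7]} hit by 7; {[9,12],[9,14],[10,15]} hit by 12; {[17,18],[13,19]} hit by 18; {[19,22],[20,23],[21,25]} hit by 22; {[27,29]} hit by 29.
Points: 7, 12, 18, 22, 29 (5 total).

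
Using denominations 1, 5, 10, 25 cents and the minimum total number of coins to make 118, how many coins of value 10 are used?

1

Use the largest denomination that fits, subtract, and repeat.
118 = 4×25 + 1×10 + 1×5 + 3×1
Count of 10: 1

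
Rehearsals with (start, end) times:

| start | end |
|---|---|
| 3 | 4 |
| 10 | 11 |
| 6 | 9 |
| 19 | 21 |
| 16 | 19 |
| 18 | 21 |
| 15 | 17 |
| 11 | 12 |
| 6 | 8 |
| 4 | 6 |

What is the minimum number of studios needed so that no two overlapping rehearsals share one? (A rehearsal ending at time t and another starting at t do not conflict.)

2

The answer is the maximum number of intervals overlapping at any instant.
Events (time:±→running): 3:+→1 4:-→0 4:+→1 6:-→0 6:+→1 6:+→2 … peak 2.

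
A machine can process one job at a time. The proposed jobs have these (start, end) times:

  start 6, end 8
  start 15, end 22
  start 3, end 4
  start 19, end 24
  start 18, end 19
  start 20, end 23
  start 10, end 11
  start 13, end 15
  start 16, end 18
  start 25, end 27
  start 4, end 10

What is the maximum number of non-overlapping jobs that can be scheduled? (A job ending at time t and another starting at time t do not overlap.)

Order by finish time; keep every interval that doesn't clash with the previous kept one.
Sorted by end: (3,4)  (6,8)  (4,10)  (10,11)  (13,15)  (16,18)  (18,19)  (15,22)  (20,23)  (19,24)  (25,27)
take (3,4); take (6,8); take (10,11); take (13,15); take (16,18); take (18,19); skip (15,22); take (20,23); take (25,27).
Selected 8 jobs.

8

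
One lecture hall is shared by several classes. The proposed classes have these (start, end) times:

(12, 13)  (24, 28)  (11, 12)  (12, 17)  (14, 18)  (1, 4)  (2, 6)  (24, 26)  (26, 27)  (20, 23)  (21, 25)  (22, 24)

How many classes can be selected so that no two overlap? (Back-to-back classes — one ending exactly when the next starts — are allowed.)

Sort by end time and greedily take each interval whose start is ≥ the last chosen end.
By end time: (1,4), (2,6), (11,12), (12,13), (12,17), (14,18), (20,23), (22,24), (21,25), (24,26), (26,27), (24,28).
Pick (1,4); next start ≥ 4 → (11,12); next start ≥ 12 → (12,13); next start ≥ 13 → (14,18); next start ≥ 18 → (20,23); next start ≥ 23 → (24,26); next start ≥ 26 → (26,27).
Selected 7 classes.

7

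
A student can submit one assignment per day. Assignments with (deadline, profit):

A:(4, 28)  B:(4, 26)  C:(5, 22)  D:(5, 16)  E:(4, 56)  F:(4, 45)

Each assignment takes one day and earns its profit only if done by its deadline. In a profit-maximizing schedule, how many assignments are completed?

Sort by profit descending; place each in the latest free slot ≤ its deadline.
Profit order: E=56 F=45 A=28 B=26 C=22 D=16
Assign: E→slot 4, F→slot 3, A→slot 2, B→slot 1, C→slot 5, D skipped.
Slots: [1:B] [2:A] [3:F] [4:E] [5:C]
5 of 6 scheduled.

5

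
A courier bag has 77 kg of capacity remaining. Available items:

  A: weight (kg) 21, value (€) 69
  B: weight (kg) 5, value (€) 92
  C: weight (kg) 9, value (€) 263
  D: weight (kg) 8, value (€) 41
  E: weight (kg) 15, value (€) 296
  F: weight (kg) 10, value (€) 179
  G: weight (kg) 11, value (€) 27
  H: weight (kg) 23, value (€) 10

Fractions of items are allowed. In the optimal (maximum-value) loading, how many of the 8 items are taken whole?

6

Sort by value per unit weight and fill in that order.
Order: C (263/9=29.22) > E (296/15=19.73) > B (92/5=18.40) > F (179/10=17.90) > D (41/8=5.12) > A (69/21=3.29) > G (27/11=2.45) > H (10/23=0.43)
Fill: take C (9 @ 263) → take E (15 @ 296) → take B (5 @ 92) → take F (10 @ 179) → take D (8 @ 41) → take A (21 @ 69) → take 9/11 of G → 22.09; 77/77 used.
6 item(s) taken whole; one partial (take 9/11 of G).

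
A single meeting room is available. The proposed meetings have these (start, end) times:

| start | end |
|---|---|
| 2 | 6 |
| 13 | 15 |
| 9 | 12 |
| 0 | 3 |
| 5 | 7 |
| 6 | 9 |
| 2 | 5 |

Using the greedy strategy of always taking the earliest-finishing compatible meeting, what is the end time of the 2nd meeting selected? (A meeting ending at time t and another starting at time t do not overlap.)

Order by finish time; keep every interval that doesn't clash with the previous kept one.
Sorted by end: (0,3)  (2,5)  (2,6)  (5,7)  (6,9)  (9,12)  (13,15)
take (0,3); take (5,7); take (9,12); take (13,15).
Selected: (0,3) (5,7) (9,12) (13,15)

7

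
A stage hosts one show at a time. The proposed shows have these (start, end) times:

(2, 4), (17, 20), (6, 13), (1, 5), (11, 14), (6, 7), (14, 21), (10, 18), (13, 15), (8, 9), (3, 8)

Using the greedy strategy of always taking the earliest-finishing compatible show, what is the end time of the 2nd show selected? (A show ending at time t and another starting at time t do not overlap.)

Sorted by end: (2,4)  (1,5)  (6,7)  (3,8)  (8,9)  (6,13)  (11,14)  (13,15)  (10,18)  (17,20)  (14,21)
take (2,4); take (6,7); skip (3,8); take (8,9); take (11,14); skip (10,18); take (17,20).
Selected: (2,4) (6,7) (8,9) (11,14) (17,20)

7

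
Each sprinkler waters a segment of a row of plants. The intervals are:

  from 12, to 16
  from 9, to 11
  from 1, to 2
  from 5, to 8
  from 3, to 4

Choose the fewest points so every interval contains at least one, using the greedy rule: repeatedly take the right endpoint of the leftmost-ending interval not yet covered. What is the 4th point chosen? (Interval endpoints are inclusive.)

Sorted: [1,2] [3,4] [5,8] [9,11] [12,16]
{[1,2]} hit by 2; {[3,4]} hit by 4; {[5,8]} hit by 8; {[9,11]} hit by 11; {[12,16]} hit by 16.
Points: 2, 4, 8, 11, 16 (5 total).

11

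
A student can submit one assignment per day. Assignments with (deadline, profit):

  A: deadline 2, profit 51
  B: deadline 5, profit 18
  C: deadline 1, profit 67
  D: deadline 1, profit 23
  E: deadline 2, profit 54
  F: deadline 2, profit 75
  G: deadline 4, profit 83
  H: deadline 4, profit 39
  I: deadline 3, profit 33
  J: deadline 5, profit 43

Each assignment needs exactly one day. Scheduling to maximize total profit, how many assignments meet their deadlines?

Profit order: G=83 F=75 C=67 E=54 A=51 J=43 H=39 I=33 D=23 B=18
Assign: G→slot 4, F→slot 2, C→slot 1, E skipped, A skipped, J→slot 5, H→slot 3, I skipped, D skipped, B skipped.
Slots: [1:C] [2:F] [3:H] [4:G] [5:J]
5 of 10 scheduled.

5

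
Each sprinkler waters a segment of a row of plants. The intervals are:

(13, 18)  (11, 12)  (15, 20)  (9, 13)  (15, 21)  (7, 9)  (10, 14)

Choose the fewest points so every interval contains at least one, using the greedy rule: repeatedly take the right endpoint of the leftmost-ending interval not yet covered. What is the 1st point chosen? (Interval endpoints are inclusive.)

Sorted: [7,9] [11,12] [9,13] [10,14] [13,18] [15,20] [15,21]
{[7,9]} hit by 9; {[11,12],[9,13],[10,14]} hit by 12; {[13,18],[15,20],[15,21]} hit by 18.
Points: 9, 12, 18 (3 total).

9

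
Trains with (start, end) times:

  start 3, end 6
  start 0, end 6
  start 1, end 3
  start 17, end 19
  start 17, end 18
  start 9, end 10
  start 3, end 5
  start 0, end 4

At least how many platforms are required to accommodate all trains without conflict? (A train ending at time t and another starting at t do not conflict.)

4

The answer is the maximum number of intervals overlapping at any instant.
starts: [0, 0, 1, 3, 3, 9, 17, 17]
ends:   [3, 4, 5, 6, 6, 10, 18, 19]
s0→1 s0→2 s1→3 e3→2 s3→3 s3→4  — peak 4.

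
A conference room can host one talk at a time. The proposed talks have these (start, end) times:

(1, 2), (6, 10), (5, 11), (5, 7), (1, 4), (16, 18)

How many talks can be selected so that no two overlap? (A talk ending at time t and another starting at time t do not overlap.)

Greedy by earliest finish: after sorting by end time, pick each interval compatible with the last pick.
Sorted by end: (1,2)  (1,4)  (5,7)  (6,10)  (5,11)  (16,18)
take (1,2); take (5,7); skip (5,11); take (16,18).
Selected 3 talks.

3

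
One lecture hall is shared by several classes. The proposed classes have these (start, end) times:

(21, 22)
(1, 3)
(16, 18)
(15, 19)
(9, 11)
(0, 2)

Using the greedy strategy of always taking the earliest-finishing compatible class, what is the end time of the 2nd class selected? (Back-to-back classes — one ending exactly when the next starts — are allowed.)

11

Greedy by earliest finish: after sorting by end time, pick each interval compatible with the last pick.
Sorted by end: (0,2)  (1,3)  (9,11)  (16,18)  (15,19)  (21,22)
take (0,2); take (9,11); take (16,18); skip (15,19); take (21,22).
Selected: (0,2) (9,11) (16,18) (21,22)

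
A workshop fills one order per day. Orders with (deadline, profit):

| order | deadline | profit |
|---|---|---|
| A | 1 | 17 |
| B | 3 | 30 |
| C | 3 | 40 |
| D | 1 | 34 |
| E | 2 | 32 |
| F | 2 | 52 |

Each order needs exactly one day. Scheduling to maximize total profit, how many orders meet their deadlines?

Take jobs in profit order; each goes to the latest open slot no later than its deadline.
Profit order: F=52 C=40 D=34 E=32 B=30 A=17
Assign: F→slot 2, C→slot 3, D→slot 1, E skipped, B skipped, A skipped.
Slots: [1:D] [2:F] [3:C]
3 of 6 scheduled.

3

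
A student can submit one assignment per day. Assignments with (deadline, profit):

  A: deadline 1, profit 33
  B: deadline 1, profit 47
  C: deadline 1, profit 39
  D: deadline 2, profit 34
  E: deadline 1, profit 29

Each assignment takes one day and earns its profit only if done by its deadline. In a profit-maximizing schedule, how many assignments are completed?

Sort by profit descending; place each in the latest free slot ≤ its deadline.
Profit order: B=47 C=39 D=34 A=33 E=29
Assign: B→slot 1, C skipped, D→slot 2, A skipped, E skipped.
Slots: [1:B] [2:D]
2 of 5 scheduled.

2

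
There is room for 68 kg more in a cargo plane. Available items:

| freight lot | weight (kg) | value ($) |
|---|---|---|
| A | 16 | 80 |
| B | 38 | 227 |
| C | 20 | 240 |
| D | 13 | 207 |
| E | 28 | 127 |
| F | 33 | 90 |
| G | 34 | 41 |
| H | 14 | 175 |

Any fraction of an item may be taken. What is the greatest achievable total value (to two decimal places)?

Ratios (sorted): D 15.92, H 12.50, C 12.00, B 5.97, A 5.00, E 4.54, F 2.73, G 1.21
take D (13 @ 207); take H (14 @ 175); take C (20 @ 240); take 21/38 of B → 125.45. Capacity used 68/68.
Total value = 747.45

747.45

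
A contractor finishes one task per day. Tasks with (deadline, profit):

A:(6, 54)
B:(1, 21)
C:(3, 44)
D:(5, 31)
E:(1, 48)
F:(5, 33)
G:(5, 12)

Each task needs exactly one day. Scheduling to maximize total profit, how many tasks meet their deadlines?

6

Take jobs in profit order; each goes to the latest open slot no later than its deadline.
Profit order: A=54 E=48 C=44 F=33 D=31 B=21 G=12
Assign: A→slot 6, E→slot 1, C→slot 3, F→slot 5, D→slot 4, B skipped, G→slot 2.
Slots: [1:E] [2:G] [3:C] [4:D] [5:F] [6:A]
6 of 7 scheduled.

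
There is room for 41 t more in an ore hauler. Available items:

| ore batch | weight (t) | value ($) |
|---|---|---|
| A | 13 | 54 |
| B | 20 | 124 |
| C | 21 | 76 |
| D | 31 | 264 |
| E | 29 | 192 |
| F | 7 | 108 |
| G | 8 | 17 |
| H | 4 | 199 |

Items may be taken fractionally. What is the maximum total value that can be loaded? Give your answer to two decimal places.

Sort by value per unit weight and fill in that order.
Order: H (199/4=49.75) > F (108/7=15.43) > D (264/31=8.52) > E (192/29=6.62) > B (124/20=6.20) > A (54/13=4.15) > C (76/21=3.62) > G (17/8=2.12)
Fill: take H (4 @ 199) → take F (7 @ 108) → take 30/31 of D → 255.48; 41/41 used.
Total value = 562.48

562.48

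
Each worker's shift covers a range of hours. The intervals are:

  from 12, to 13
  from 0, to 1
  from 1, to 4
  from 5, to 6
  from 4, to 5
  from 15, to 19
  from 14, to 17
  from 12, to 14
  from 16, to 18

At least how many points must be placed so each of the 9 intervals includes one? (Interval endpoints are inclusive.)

4

Process intervals by earliest right end; each time one isn't hit yet, stab at its right endpoint.
By right end: [0,1]  [1,4]  [4,5]  [5,6]  [12,13]  [12,14]  [14,17]  [16,18]  [15,19]
[0,1] uncovered → point at 1; [4,5] uncovered → point at 5; [12,13] uncovered → point at 13; [14,17] uncovered → point at 17.
Points: 1, 5, 13, 17 (4 total).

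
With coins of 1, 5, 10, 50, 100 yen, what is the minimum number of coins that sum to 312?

6

312 − 3×100→12 − 1×10→2 − 2×1→0
Total coins = 3 + 1 + 2 = 6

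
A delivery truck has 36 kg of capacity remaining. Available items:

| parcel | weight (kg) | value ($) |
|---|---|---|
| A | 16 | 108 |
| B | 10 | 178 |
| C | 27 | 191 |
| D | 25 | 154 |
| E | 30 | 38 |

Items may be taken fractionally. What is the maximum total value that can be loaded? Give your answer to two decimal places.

361.93

Ratios (sorted): B 17.80, C 7.07, A 6.75, D 6.16, E 1.27
take B (10 @ 178); take 26/27 of C → 183.93. Capacity used 36/36.
Total value = 361.93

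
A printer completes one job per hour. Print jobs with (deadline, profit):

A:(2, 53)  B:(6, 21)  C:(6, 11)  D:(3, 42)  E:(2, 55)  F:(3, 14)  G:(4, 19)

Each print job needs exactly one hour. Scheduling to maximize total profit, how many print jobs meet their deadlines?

By profit: E(d2,55), A(d2,53), D(d3,42), B(d6,21), G(d4,19), F(d3,14), C(d6,11)
E→slot 2; A→slot 1; D→slot 3; B→slot 6; G→slot 4; F skipped; C→slot 5.
6 of 7 scheduled.

6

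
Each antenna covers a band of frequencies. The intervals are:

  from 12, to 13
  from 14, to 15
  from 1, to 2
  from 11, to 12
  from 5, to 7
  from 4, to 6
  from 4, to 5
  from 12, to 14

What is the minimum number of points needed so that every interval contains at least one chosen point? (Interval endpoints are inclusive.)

4

Sorted: [1,2] [4,5] [4,6] [5,7] [11,12] [12,13] [12,14] [14,15]
{[1,2]} hit by 2; {[4,5],[4,6],[5,7]} hit by 5; {[11,12],[12,13],[12,14]} hit by 12; {[14,15]} hit by 15.
Points: 2, 5, 12, 15 (4 total).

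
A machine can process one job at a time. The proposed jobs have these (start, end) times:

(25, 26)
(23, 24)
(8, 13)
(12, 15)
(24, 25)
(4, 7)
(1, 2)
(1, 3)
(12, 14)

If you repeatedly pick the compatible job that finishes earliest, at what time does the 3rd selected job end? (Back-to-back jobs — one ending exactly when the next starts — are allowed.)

13

Greedy by earliest finish: after sorting by end time, pick each interval compatible with the last pick.
By end time: (1,2), (1,3), (4,7), (8,13), (12,14), (12,15), (23,24), (24,25), (25,26).
Pick (1,2); next start ≥ 2 → (4,7); next start ≥ 7 → (8,13); next start ≥ 13 → (23,24); next start ≥ 24 → (24,25); next start ≥ 25 → (25,26).
Selected: (1,2) (4,7) (8,13) (23,24) (24,25) (25,26)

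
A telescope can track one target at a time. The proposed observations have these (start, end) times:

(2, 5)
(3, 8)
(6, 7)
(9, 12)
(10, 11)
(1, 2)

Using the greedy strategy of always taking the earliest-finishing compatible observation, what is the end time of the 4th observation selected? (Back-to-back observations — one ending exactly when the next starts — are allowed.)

Sort by end time and greedily take each interval whose start is ≥ the last chosen end.
Sorted by end: (1,2)  (2,5)  (6,7)  (3,8)  (10,11)  (9,12)
take (1,2); take (2,5); take (6,7); skip (3,8); take (10,11).
Selected: (1,2) (2,5) (6,7) (10,11)

11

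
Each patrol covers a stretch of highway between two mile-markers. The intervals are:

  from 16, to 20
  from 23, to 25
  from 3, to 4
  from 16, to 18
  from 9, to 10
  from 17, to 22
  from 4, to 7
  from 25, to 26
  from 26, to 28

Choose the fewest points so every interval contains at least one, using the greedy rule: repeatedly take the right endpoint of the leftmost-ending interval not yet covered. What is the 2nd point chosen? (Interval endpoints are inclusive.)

10

Sorted: [3,4] [4,7] [9,10] [16,18] [16,20] [17,22] [23,25] [25,26] [26,28]
{[3,4],[4,7]} hit by 4; {[9,10]} hit by 10; {[16,18],[16,20],[17,22]} hit by 18; {[23,25],[25,26]} hit by 25; {[26,28]} hit by 28.
Points: 4, 10, 18, 25, 28 (5 total).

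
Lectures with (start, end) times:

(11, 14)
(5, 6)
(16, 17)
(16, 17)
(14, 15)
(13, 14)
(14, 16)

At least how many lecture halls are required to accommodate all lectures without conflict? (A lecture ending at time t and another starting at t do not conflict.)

2

Events (time:±→running): 5:+→1 6:-→0 11:+→1 13:+→2 … peak 2.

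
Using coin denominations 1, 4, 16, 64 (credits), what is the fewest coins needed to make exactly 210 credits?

6

210 − 3×64→18 − 1×16→2 − 2×1→0
Total coins = 3 + 1 + 2 = 6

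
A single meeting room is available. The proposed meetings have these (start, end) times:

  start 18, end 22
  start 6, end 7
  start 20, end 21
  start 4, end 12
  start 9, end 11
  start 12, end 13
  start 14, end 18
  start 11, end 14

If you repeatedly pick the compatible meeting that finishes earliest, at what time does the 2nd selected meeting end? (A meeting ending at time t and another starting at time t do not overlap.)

Greedy by earliest finish: after sorting by end time, pick each interval compatible with the last pick.
Sorted by end: (6,7)  (9,11)  (4,12)  (12,13)  (11,14)  (14,18)  (20,21)  (18,22)
take (6,7); take (9,11); take (12,13); take (14,18); take (20,21).
Selected: (6,7) (9,11) (12,13) (14,18) (20,21)

11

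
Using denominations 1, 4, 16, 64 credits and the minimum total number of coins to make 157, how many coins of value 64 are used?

157 = 2×64 + 1×16 + 3×4 + 1×1
Count of 64: 2

2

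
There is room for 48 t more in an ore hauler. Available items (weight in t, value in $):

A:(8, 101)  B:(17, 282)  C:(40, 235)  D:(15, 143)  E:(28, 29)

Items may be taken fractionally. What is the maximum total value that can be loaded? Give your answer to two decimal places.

Ratios (sorted): B 16.59, A 12.62, D 9.53, C 5.88, E 1.04
take B (17 @ 282); take A (8 @ 101); take D (15 @ 143); take 8/40 of C → 47.00. Capacity used 48/48.
Total value = 573.00

573.00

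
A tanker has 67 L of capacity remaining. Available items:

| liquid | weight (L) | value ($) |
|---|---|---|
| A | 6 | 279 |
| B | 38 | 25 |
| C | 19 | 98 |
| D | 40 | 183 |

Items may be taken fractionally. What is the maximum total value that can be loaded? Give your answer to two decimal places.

561.32

Sort by value per unit weight and fill in that order.
Order: A (279/6=46.50) > C (98/19=5.16) > D (183/40=4.58) > B (25/38=0.66)
Fill: take A (6 @ 279) → take C (19 @ 98) → take D (40 @ 183) → take 2/38 of B → 1.32; 67/67 used.
Total value = 561.32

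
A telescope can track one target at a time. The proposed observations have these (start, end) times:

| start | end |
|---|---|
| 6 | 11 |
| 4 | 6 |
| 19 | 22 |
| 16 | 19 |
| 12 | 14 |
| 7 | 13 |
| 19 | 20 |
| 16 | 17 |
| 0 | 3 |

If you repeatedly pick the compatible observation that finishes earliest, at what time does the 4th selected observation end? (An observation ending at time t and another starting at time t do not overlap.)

14

Order by finish time; keep every interval that doesn't clash with the previous kept one.
Sorted by end: (0,3)  (4,6)  (6,11)  (7,13)  (12,14)  (16,17)  (16,19)  (19,20)  (19,22)
take (0,3); take (4,6); take (6,11); take (12,14); take (16,17); take (19,20).
Selected: (0,3) (4,6) (6,11) (12,14) (16,17) (19,20)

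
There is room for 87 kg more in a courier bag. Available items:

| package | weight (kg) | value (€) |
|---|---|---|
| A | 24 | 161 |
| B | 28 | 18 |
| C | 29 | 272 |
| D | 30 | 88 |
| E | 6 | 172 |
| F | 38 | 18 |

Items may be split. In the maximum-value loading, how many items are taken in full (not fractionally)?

Sort by value per unit weight and fill in that order.
Order: E (172/6=28.67) > C (272/29=9.38) > A (161/24=6.71) > D (88/30=2.93) > B (18/28=0.64) > F (18/38=0.47)
Fill: take E (6 @ 172) → take C (29 @ 272) → take A (24 @ 161) → take 28/30 of D → 82.13; 87/87 used.
3 item(s) taken whole; one partial (take 28/30 of D).

3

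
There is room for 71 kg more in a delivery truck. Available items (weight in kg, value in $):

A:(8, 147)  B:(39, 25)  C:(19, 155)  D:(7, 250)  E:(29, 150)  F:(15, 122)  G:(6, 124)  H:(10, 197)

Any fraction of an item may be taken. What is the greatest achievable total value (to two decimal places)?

Sort by value per unit weight and fill in that order.
Order: D (250/7=35.71) > G (124/6=20.67) > H (197/10=19.70) > A (147/8=18.38) > C (155/19=8.16) > F (122/15=8.13) > E (150/29=5.17) > B (25/39=0.64)
Fill: take D (7 @ 250) → take G (6 @ 124) → take H (10 @ 197) → take A (8 @ 147) → take C (19 @ 155) → take F (15 @ 122) → take 6/29 of E → 31.03; 71/71 used.
Total value = 1026.03

1026.03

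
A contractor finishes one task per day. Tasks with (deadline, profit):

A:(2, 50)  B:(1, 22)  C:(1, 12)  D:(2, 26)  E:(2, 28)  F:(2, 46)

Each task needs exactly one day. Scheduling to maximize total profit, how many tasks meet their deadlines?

Take jobs in profit order; each goes to the latest open slot no later than its deadline.
By profit: A(d2,50), F(d2,46), E(d2,28), D(d2,26), B(d1,22), C(d1,12)
A→slot 2; F→slot 1; E skipped; D skipped; B skipped; C skipped.
2 of 6 scheduled.

2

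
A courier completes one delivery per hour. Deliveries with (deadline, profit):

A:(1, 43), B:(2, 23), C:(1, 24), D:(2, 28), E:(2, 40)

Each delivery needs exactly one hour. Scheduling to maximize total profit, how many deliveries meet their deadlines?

Take jobs in profit order; each goes to the latest open slot no later than its deadline.
By profit: A(d1,43), E(d2,40), D(d2,28), C(d1,24), B(d2,23)
A→slot 1; E→slot 2; D skipped; C skipped; B skipped.
2 of 5 scheduled.

2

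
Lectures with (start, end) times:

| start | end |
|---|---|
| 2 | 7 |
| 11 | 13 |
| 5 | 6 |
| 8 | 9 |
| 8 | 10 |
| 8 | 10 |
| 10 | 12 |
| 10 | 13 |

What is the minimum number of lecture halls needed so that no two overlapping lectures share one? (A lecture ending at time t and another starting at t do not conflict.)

starts: [2, 5, 8, 8, 8, 10, 10, 11]
ends:   [6, 7, 9, 10, 10, 12, 13, 13]
s2→1 s5→2 e6→1 e7→0 s8→1 s8→2 s8→3  — peak 3.

3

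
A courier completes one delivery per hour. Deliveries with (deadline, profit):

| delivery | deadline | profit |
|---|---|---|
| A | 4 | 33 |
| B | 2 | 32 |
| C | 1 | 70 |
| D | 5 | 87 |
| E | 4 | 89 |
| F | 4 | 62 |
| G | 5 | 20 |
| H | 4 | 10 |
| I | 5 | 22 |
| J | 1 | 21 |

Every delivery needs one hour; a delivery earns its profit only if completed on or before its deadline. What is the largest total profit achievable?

341

Take jobs in profit order; each goes to the latest open slot no later than its deadline.
By profit: E(d4,89), D(d5,87), C(d1,70), F(d4,62), A(d4,33), B(d2,32), I(d5,22), J(d1,21), G(d5,20), H(d4,10)
E→slot 4; D→slot 5; C→slot 1; F→slot 3; A→slot 2; B skipped; I skipped; J skipped; G skipped; H skipped.
Profit = 70 + 33 + 62 + 89 + 87 = 341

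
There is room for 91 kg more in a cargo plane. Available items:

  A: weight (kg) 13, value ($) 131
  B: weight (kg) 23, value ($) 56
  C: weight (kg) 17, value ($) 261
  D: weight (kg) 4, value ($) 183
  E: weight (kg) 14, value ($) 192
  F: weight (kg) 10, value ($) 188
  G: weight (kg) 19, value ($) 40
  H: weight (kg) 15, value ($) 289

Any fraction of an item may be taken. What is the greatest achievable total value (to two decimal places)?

1287.83

Greedy by value/weight ratio, highest first.
Order: D (183/4=45.75) > H (289/15=19.27) > F (188/10=18.80) > C (261/17=15.35) > E (192/14=13.71) > A (131/13=10.08) > B (56/23=2.43) > G (40/19=2.11)
Fill: take D (4 @ 183) → take H (15 @ 289) → take F (10 @ 188) → take C (17 @ 261) → take E (14 @ 192) → take A (13 @ 131) → take 18/23 of B → 43.83; 91/91 used.
Total value = 1287.83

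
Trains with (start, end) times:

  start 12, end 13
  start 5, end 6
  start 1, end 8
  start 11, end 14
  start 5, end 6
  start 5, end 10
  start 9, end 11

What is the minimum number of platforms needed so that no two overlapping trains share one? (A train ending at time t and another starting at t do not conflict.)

4

starts: [1, 5, 5, 5, 9, 11, 12]
ends:   [6, 6, 8, 10, 11, 13, 14]
s1→1 s5→2 s5→3 s5→4  — peak 4.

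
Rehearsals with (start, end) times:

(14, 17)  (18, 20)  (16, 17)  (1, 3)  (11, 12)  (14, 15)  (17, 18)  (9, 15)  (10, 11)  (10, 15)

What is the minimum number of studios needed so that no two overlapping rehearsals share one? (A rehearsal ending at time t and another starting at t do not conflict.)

The answer is the maximum number of intervals overlapping at any instant.
starts: [1, 9, 10, 10, 11, 14, 14, 16, 17, 18]
ends:   [3, 11, 12, 15, 15, 15, 17, 17, 18, 20]
s1→1 e3→0 s9→1 s10→2 s10→3 e11→2 s11→3 e12→2 s14→3 s14→4  — peak 4.

4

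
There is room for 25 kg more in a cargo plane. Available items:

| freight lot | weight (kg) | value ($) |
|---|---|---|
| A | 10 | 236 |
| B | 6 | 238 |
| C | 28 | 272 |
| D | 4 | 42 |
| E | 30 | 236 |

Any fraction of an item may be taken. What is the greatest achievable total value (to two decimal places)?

Sort by value per unit weight and fill in that order.
Ratios (sorted): B 39.67, A 23.60, D 10.50, C 9.71, E 7.87
take B (6 @ 238); take A (10 @ 236); take D (4 @ 42); take 5/28 of C → 48.57. Capacity used 25/25.
Total value = 564.57

564.57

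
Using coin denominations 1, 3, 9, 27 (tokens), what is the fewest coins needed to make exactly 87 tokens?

5

87 − 3×27→6 − 2×3→0
Total coins = 3 + 2 = 5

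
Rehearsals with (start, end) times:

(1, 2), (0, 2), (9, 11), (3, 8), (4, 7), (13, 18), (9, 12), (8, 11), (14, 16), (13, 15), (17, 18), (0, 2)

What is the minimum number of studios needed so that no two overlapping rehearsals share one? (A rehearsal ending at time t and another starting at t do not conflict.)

3

Count concurrent intervals with a sweep; the peak is the room count.
Events (time:±→running): 0:+→1 0:+→2 1:+→3 … peak 3.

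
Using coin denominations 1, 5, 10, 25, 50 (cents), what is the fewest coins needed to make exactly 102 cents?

4

102 − 2×50→2 − 2×1→0
Total coins = 2 + 2 = 4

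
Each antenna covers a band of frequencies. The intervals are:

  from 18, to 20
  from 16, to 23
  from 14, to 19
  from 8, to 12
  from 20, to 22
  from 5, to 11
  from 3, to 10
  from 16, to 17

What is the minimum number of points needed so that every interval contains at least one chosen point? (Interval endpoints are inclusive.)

3

Sorted: [3,10] [5,11] [8,12] [16,17] [14,19] [18,20] [20,22] [16,23]
{[3,10],[5,11],[8,12]} hit by 10; {[16,17],[14,19]} hit by 17; {[18,20],[20,22],[16,23]} hit by 20.
Points: 10, 17, 20 (3 total).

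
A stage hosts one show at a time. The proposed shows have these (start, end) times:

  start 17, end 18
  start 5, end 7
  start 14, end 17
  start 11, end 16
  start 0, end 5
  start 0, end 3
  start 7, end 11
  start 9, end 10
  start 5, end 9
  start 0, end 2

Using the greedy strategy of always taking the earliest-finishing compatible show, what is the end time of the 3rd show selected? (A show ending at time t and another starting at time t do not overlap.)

10

Greedy by earliest finish: after sorting by end time, pick each interval compatible with the last pick.
Sorted by end: (0,2)  (0,3)  (0,5)  (5,7)  (5,9)  (9,10)  (7,11)  (11,16)  (14,17)  (17,18)
take (0,2); skip (0,5); take (5,7); take (9,10); skip (7,11); take (11,16); skip (14,17); take (17,18).
Selected: (0,2) (5,7) (9,10) (11,16) (17,18)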